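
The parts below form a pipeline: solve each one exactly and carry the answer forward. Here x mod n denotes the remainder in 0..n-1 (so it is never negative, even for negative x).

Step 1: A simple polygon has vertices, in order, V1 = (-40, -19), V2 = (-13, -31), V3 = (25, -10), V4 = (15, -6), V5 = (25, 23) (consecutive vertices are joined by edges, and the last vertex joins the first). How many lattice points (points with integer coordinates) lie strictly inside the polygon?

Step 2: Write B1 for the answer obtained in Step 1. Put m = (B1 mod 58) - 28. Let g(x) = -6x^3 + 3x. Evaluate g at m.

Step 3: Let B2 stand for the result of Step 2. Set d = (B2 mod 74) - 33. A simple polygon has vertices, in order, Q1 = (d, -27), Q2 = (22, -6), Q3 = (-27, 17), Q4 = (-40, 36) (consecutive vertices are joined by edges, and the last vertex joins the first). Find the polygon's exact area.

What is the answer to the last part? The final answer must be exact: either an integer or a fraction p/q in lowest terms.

Step 1: cross terms: (-40*-31 - -13*-19)=993, (-13*-10 - 25*-31)=905, (25*-6 - 15*-10)=0, (15*23 - 25*-6)=495, (25*-19 - -40*23)=445; twice the area = |2838| = 2838; area = 1419; boundary points = 3 + 1 + 2 + 1 + 1 = 8; strictly interior points = area - boundary/2 + 1 = 1416; answer 1416
Step 2: B1 = 1416; m = -4; -6*(-4)^3 + 3*(-4)^1 = (384) + (-12) = 372; answer 372
Step 3: B2 = 372; d = -31; cross terms: (-31*-6 - 22*-27)=780, (22*17 - -27*-6)=212, (-27*36 - -40*17)=-292, (-40*-27 - -31*36)=2196; twice the area = |2896| = 2896; area = 1448; answer 1448

1448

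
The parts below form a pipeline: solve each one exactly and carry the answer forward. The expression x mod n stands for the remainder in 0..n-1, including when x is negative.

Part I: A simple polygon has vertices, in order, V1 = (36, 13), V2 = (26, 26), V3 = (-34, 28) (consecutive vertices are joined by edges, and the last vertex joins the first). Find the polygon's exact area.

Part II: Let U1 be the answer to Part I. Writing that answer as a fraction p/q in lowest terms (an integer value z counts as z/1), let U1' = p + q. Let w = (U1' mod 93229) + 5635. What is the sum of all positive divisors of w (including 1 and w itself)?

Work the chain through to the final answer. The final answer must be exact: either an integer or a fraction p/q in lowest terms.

Part I: cross terms: (36*26 - 26*13)=598, (26*28 - -34*26)=1612, (-34*13 - 36*28)=-1450; twice the area = |760| = 760; area = 380; answer 380
Part II: U1 = 380; threaded value p + q = 381; w = 6016; 6016 = 2^7 * 47; sigma = (1 + 2 + 4 + 8 + 16 + 32 + 64 + 128) * (1 + 47) = 255 * 48 = 12240; answer 12240

12240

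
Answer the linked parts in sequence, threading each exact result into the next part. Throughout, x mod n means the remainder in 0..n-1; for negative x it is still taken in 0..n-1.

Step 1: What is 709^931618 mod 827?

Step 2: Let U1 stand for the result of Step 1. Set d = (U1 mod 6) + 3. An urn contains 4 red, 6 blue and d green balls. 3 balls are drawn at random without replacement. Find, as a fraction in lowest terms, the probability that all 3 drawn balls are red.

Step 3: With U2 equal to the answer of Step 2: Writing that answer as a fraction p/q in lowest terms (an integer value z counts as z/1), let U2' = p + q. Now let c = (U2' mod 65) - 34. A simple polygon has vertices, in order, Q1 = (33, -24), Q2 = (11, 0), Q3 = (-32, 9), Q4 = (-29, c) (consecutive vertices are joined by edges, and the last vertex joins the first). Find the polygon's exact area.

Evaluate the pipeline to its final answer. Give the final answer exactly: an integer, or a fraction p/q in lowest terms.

1775/2

Step 1: squarings mod 827: 709^1=709, 709^2=692, 709^4=31, 709^8=134, 709^16=589, 709^32=408, 709^64=237, 709^128=760, 709^256=354, 709^512=439, 709^1024=30, 709^2048=73, 709^4096=367, 709^8192=715, 709^16384=139, 709^32768=300, 709^65536=684, 709^131072=601, 709^262144=629, 709^524288=335; 709^931618 = 709^2 * 709^32 * 709^256 * 709^512 * 709^1024 * 709^4096 * 709^8192 * 709^131072 * 709^262144 * 709^524288 = 619 (mod 827); answer 619
Step 2: U1 = 619; d = 4; total draws C(14,3) = 364; favorable C(4,3) = 4; P = 1/91; answer 1/91
Step 3: U2 = 1/91; threaded value p + q = 92; c = -7; cross terms: (33*0 - 11*-24)=264, (11*9 - -32*0)=99, (-32*-7 - -29*9)=485, (-29*-24 - 33*-7)=927; twice the area = |1775| = 1775; area = 1775/2; answer 1775/2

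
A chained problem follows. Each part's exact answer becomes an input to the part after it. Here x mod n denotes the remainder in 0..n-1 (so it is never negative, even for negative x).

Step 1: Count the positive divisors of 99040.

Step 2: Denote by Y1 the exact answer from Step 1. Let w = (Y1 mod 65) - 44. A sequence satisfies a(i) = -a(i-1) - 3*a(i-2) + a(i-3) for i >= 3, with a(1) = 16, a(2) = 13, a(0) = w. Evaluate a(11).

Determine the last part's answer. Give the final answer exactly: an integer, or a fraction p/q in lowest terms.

Step 1: 99040 = 2^5 * 5 * 619; number of divisors = (5+1) * (1+1) * (1+1) = 24; answer 24
Step 2: Y1 = 24; w = -20; a(3) = -1*(13) - 3*(16) + 1*(-20) = -81; iterating: a(3)=-81, a(4)=58, a(5)=198, a(6)=-453, a(7)=-83, a(8)=1640, a(9)=-1844, a(10)=-3159, a(11)=10331; answer 10331

10331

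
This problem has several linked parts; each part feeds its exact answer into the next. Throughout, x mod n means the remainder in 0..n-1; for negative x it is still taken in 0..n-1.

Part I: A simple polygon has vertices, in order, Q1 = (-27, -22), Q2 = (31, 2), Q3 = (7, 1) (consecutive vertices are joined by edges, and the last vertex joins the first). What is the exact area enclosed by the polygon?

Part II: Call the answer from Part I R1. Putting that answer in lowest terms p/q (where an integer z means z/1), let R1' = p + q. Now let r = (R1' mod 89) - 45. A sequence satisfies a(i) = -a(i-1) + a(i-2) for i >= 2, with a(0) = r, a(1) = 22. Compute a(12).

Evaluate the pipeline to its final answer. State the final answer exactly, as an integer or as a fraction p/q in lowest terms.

Part I: cross terms: (-27*2 - 31*-22)=628, (31*1 - 7*2)=17, (7*-22 - -27*1)=-127; twice the area = |518| = 518; area = 259; answer 259
Part II: R1 = 259; threaded value p + q = 260; r = 37; a(2) = -1*(22) + 1*(37) = 15; iterating: a(2)=15, a(3)=7, a(4)=8, a(5)=-1, a(6)=9, a(7)=-10, a(8)=19, a(9)=-29, a(10)=48, a(11)=-77, a(12)=125; answer 125

125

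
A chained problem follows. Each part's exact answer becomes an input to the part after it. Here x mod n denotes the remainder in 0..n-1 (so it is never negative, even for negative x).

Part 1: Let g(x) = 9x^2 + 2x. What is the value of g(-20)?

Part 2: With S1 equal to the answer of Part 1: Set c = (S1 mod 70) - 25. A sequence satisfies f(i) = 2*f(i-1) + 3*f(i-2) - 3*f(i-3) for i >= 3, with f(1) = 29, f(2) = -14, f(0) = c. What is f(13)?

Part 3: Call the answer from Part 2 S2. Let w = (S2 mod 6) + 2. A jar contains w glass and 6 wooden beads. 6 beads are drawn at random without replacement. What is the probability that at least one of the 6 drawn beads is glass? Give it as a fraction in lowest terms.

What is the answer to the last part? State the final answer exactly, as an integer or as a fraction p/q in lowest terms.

Part 1: 9*(-20)^2 + 2*(-20)^1 = (3600) + (-40) = 3560; answer 3560
Part 2: S1 = 3560; c = 35; f(3) = 2*(-14) + 3*(29) - 3*(35) = -46; iterating: f(3)=-46, f(4)=-221, f(5)=-538, f(6)=-1601, f(7)=-4153, f(8)=-11495, f(9)=-30646, f(10)=-83318, f(11)=-224089, f(12)=-606194, f(13)=-1634701; answer -1634701
Part 3: S2 = -1634701; w = 7; total draws C(13,6) = 1716; complement C(6,6) = 1; favorable 1716 - 1 = 1715; P = 1715/1716; answer 1715/1716

1715/1716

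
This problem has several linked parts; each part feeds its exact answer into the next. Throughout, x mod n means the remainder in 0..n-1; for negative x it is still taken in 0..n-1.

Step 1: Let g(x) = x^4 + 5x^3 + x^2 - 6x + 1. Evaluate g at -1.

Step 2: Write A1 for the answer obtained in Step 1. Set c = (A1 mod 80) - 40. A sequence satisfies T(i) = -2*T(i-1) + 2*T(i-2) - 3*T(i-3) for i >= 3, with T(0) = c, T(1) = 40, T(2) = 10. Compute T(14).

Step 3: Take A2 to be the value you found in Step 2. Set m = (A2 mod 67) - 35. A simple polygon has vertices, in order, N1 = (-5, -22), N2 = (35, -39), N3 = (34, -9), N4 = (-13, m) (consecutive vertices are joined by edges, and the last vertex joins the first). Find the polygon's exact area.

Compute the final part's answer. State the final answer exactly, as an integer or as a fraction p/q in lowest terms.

Step 1: 1*(-1)^4 + 5*(-1)^3 + 1*(-1)^2 - 6*(-1)^1 + 1 = (1) + (-5) + (1) + (6) + (1) = 4; answer 4
Step 2: A1 = 4; c = -36; T(3) = -2*(10) + 2*(40) - 3*(-36) = 168; iterating: T(3)=168, T(4)=-436, T(5)=1178, T(6)=-3732, T(7)=11128, T(8)=-33254, T(9)=99960, T(10)=-299812, T(11)=899306, T(12)=-2698116, T(13)=8094280, T(14)=-24282710; answer -24282710
Step 3: A2 = -24282710; m = -2; cross terms: (-5*-39 - 35*-22)=965, (35*-9 - 34*-39)=1011, (34*-2 - -13*-9)=-185, (-13*-22 - -5*-2)=276; twice the area = |2067| = 2067; area = 2067/2; answer 2067/2

2067/2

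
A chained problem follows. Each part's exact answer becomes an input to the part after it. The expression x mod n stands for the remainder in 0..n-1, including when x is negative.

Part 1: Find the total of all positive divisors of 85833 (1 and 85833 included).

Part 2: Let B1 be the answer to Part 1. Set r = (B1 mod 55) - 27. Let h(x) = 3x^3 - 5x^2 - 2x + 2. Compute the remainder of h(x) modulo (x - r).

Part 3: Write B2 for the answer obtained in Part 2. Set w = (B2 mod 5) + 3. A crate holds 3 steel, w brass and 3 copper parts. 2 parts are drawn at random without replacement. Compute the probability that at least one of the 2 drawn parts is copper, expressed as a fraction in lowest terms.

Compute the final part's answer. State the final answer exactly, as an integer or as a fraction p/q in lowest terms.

27/55

Part 1: 85833 = 3^3 * 11 * 17^2; sigma = (1 + 3 + 9 + 27) * (1 + 11) * (1 + 17 + 289) = 40 * 12 * 307 = 147360; answer 147360
Part 2: B1 = 147360; r = -12; remainder = value at the root: 3*(-12)^3 - 5*(-12)^2 - 2*(-12)^1 + 2 = (-5184) + (-720) + (24) + (2) = -5878; answer -5878
Part 3: B2 = -5878; w = 5; total draws C(11,2) = 55; complement C(8,2) = 28; favorable 55 - 28 = 27; P = 27/55; answer 27/55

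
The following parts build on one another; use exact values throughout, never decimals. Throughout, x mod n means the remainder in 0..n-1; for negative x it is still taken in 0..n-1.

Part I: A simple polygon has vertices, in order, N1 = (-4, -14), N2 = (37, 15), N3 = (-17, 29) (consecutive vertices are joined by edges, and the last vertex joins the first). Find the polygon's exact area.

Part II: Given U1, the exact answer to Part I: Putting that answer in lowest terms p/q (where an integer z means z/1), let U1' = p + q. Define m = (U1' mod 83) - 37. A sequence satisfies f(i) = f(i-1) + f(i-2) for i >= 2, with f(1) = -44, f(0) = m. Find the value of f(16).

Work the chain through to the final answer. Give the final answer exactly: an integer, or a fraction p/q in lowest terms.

-20248

Part I: cross terms: (-4*15 - 37*-14)=458, (37*29 - -17*15)=1328, (-17*-14 - -4*29)=354; twice the area = |2140| = 2140; area = 1070; answer 1070
Part II: U1 = 1070; threaded value p + q = 1071; m = 38; f(2) = 1*(-44) + 1*(38) = -6; iterating: f(2)=-6, f(3)=-50, f(4)=-56, f(5)=-106, f(6)=-162, f(7)=-268, f(8)=-430, f(9)=-698, f(10)=-1128, f(11)=-1826, f(12)=-2954, f(13)=-4780, f(14)=-7734, f(15)=-12514, f(16)=-20248; answer -20248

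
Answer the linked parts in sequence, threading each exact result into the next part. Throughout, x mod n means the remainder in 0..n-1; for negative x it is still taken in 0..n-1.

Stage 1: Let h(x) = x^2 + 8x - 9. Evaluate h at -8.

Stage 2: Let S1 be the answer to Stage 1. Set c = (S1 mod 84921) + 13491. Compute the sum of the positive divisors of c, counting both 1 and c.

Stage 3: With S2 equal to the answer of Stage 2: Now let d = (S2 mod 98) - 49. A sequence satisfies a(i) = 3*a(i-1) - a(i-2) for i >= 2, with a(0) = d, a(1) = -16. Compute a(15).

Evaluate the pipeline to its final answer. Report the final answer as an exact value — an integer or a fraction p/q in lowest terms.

-24436025

Stage 1: 1*(-8)^2 + 8*(-8)^1 - 9 = (64) + (-64) + (-9) = -9; answer -9
Stage 2: S1 = -9; c = 98403; 98403 = 3 * 32801; sigma = (1 + 3) * (1 + 32801) = 4 * 32802 = 131208; answer 131208
Stage 3: S2 = 131208; d = 35; a(2) = 3*(-16) - 1*(35) = -83; iterating: a(2)=-83, a(3)=-233, a(4)=-616, a(5)=-1615, a(6)=-4229, a(7)=-11072, a(8)=-28987, a(9)=-75889, a(10)=-198680, a(11)=-520151, a(12)=-1361773, a(13)=-3565168, a(14)=-9333731, a(15)=-24436025; answer -24436025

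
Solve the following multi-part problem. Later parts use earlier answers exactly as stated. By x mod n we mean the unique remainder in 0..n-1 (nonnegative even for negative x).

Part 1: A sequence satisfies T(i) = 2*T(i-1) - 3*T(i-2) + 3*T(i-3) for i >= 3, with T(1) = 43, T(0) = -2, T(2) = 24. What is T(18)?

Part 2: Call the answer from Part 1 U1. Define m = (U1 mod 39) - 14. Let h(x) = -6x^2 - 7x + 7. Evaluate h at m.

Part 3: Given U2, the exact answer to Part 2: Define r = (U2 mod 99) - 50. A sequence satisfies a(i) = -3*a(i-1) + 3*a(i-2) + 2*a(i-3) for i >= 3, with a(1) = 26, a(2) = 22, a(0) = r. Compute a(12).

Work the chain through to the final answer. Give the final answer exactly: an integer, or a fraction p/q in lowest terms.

Part 1: T(3) = 2*(24) - 3*(43) + 3*(-2) = -87; iterating: T(3)=-87, T(4)=-117, T(5)=99, T(6)=288, T(7)=-72, T(8)=-711, T(9)=-342, T(10)=1233, T(11)=1359, T(12)=-2007, T(13)=-4392, T(14)=1314, T(15)=9783, T(16)=2448, T(17)=-20511, T(18)=-19017; answer -19017
Part 2: U1 = -19017; m = 1; -6*(1)^2 - 7*(1)^1 + 7 = (-6) + (-7) + (7) = -6; answer -6
Part 3: U2 = -6; r = 43; a(3) = -3*(22) + 3*(26) + 2*(43) = 98; iterating: a(3)=98, a(4)=-176, a(5)=866, a(6)=-2930, a(7)=11036, a(8)=-40166, a(9)=147746, a(10)=-541664, a(11)=1987898, a(12)=-7293194; answer -7293194

-7293194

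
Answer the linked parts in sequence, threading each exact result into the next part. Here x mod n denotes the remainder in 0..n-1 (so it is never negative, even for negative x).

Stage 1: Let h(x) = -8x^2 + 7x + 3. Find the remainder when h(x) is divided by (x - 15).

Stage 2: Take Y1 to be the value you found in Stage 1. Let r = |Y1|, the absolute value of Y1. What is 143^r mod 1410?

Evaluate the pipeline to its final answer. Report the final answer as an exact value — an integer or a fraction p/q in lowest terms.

61

Stage 1: remainder = value at the root: -8*(15)^2 + 7*(15)^1 + 3 = (-1800) + (105) + (3) = -1692; answer -1692
Stage 2: Y1 = -1692; r = 1692; squarings mod 1410: 143^1=143, 143^2=709, 143^4=721, 143^8=961, 143^16=1381, 143^32=841, 143^64=871, 143^128=61, 143^256=901, 143^512=1051, 143^1024=571; 143^1692 = 143^4 * 143^8 * 143^16 * 143^128 * 143^512 * 143^1024 = 61 (mod 1410); answer 61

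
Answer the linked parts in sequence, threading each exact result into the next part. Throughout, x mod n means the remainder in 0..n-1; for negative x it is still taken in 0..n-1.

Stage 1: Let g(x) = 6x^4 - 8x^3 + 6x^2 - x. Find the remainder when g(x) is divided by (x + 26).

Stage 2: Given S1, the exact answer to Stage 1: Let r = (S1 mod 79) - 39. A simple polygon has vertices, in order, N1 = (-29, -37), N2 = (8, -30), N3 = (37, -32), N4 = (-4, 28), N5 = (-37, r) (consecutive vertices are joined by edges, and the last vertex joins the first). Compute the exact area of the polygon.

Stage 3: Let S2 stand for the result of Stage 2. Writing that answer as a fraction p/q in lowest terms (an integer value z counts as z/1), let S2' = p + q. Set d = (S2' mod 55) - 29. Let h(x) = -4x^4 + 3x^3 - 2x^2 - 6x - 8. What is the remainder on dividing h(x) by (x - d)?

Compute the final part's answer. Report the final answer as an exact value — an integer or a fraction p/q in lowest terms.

Stage 1: remainder = value at the root: 6*(-26)^4 - 8*(-26)^3 + 6*(-26)^2 - 1*(-26)^1 = (2741856) + (140608) + (4056) + (26) = 2886546; answer 2886546
Stage 2: S1 = 2886546; r = 5; cross terms: (-29*-30 - 8*-37)=1166, (8*-32 - 37*-30)=854, (37*28 - -4*-32)=908, (-4*5 - -37*28)=1016, (-37*-37 - -29*5)=1514; twice the area = |5458| = 5458; area = 2729; answer 2729
Stage 3: S2 = 2729; threaded value p + q = 2730; d = 6; remainder = value at the root: -4*(6)^4 + 3*(6)^3 - 2*(6)^2 - 6*(6)^1 - 8 = (-5184) + (648) + (-72) + (-36) + (-8) = -4652; answer -4652

-4652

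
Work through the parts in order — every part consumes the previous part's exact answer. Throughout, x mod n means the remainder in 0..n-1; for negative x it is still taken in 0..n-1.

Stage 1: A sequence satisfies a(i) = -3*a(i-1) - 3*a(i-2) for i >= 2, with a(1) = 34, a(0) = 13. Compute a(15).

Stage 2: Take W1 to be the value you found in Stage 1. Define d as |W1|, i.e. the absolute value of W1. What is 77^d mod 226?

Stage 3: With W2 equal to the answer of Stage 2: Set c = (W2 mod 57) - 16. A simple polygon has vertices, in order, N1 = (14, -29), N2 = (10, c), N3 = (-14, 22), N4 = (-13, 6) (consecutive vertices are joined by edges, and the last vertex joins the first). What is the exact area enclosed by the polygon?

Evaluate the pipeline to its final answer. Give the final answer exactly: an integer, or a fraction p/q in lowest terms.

809/2

Stage 1: a(2) = -3*(34) - 3*(13) = -141; iterating: a(2)=-141, a(3)=321, a(4)=-540, a(5)=657, a(6)=-351, a(7)=-918, a(8)=3807, a(9)=-8667, a(10)=14580, a(11)=-17739, a(12)=9477, a(13)=24786, a(14)=-102789, a(15)=234009; answer 234009
Stage 2: W1 = 234009; d = 234009; squarings mod 226: 77^1=77, 77^2=53, 77^4=97, 77^8=143, 77^16=109, 77^32=129, 77^64=143, 77^128=109, 77^256=129, 77^512=143, 77^1024=109, 77^2048=129, 77^4096=143, 77^8192=109, 77^16384=129, 77^32768=143, 77^65536=109, 77^131072=129; 77^234009 = 77^1 * 77^8 * 77^16 * 77^512 * 77^4096 * 77^32768 * 77^65536 * 77^131072 = 9 (mod 226); answer 9
Stage 3: W2 = 9; c = -7; cross terms: (14*-7 - 10*-29)=192, (10*22 - -14*-7)=122, (-14*6 - -13*22)=202, (-13*-29 - 14*6)=293; twice the area = |809| = 809; area = 809/2; answer 809/2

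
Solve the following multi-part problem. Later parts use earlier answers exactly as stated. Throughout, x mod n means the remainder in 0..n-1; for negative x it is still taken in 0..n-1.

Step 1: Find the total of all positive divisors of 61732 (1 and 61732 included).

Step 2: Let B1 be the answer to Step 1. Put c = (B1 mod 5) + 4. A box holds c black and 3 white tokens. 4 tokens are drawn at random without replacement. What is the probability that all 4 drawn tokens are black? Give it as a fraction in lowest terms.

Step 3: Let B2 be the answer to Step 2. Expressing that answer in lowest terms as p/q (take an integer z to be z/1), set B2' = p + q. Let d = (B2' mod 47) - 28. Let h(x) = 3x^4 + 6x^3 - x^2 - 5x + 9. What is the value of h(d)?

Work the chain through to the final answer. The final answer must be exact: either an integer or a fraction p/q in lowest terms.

1711621

Step 1: 61732 = 2^2 * 11 * 23 * 61; sigma = (1 + 2 + 4) * (1 + 11) * (1 + 23) * (1 + 61) = 7 * 12 * 24 * 62 = 124992; answer 124992
Step 2: B1 = 124992; c = 6; total draws C(9,4) = 126; favorable C(6,4) = 15; P = 5/42; answer 5/42
Step 3: B2 = 5/42; threaded value p + q = 47; d = -28; 3*(-28)^4 + 6*(-28)^3 - 1*(-28)^2 - 5*(-28)^1 + 9 = (1843968) + (-131712) + (-784) + (140) + (9) = 1711621; answer 1711621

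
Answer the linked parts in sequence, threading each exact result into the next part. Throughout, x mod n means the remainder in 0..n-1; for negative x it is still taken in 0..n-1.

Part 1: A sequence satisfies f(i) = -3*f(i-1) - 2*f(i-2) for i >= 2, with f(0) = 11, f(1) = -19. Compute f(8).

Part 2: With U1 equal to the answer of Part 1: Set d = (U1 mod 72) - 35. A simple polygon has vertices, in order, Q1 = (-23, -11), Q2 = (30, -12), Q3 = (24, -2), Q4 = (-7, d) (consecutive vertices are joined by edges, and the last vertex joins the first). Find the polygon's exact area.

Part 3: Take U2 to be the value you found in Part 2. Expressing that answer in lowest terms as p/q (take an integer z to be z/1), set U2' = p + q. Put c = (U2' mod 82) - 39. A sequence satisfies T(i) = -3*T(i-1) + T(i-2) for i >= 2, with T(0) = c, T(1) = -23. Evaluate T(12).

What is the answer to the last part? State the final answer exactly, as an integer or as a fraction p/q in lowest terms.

16406680

Part 1: f(2) = -3*(-19) - 2*(11) = 35; iterating: f(2)=35, f(3)=-67, f(4)=131, f(5)=-259, f(6)=515, f(7)=-1027, f(8)=2051; answer 2051
Part 2: U1 = 2051; d = 0; cross terms: (-23*-12 - 30*-11)=606, (30*-2 - 24*-12)=228, (24*0 - -7*-2)=-14, (-7*-11 - -23*0)=77; twice the area = |897| = 897; area = 897/2; answer 897/2
Part 3: U2 = 897/2; threaded value p + q = 899; c = 40; T(2) = -3*(-23) + 1*(40) = 109; iterating: T(2)=109, T(3)=-350, T(4)=1159, T(5)=-3827, T(6)=12640, T(7)=-41747, T(8)=137881, T(9)=-455390, T(10)=1504051, T(11)=-4967543, T(12)=16406680; answer 16406680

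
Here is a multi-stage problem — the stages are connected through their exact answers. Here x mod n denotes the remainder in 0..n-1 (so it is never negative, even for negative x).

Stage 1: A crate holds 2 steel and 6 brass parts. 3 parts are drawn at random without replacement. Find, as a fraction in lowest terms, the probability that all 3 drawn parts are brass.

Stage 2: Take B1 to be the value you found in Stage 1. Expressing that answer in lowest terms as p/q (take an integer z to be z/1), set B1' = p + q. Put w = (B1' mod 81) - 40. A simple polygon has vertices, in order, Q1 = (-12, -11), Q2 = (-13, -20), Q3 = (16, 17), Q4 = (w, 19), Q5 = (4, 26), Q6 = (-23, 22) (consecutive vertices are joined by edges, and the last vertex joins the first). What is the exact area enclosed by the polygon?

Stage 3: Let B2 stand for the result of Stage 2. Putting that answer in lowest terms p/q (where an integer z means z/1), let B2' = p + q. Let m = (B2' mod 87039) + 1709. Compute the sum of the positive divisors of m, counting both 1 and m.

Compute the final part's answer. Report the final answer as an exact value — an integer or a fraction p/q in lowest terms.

Stage 1: total draws C(8,3) = 56; favorable C(6,3) = 20; P = 5/14; answer 5/14
Stage 2: B1 = 5/14; threaded value p + q = 19; w = -21; cross terms: (-12*-20 - -13*-11)=97, (-13*17 - 16*-20)=99, (16*19 - -21*17)=661, (-21*26 - 4*19)=-622, (4*22 - -23*26)=686, (-23*-11 - -12*22)=517; twice the area = |1438| = 1438; area = 719; answer 719
Stage 3: B2 = 719; threaded value p + q = 720; m = 2429; 2429 = 7 * 347; sigma = (1 + 7) * (1 + 347) = 8 * 348 = 2784; answer 2784

2784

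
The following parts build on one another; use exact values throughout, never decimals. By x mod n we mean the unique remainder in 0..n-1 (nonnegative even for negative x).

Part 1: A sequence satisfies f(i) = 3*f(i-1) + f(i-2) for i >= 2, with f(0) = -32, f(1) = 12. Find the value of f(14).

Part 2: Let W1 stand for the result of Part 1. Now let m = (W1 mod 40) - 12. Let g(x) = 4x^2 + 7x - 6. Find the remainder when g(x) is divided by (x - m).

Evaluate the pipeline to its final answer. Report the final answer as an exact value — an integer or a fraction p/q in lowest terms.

Part 1: f(2) = 3*(12) + 1*(-32) = 4; iterating: f(2)=4, f(3)=24, f(4)=76, f(5)=252, f(6)=832, f(7)=2748, f(8)=9076, f(9)=29976, f(10)=99004, f(11)=326988, f(12)=1079968, f(13)=3566892, f(14)=11780644; answer 11780644
Part 2: W1 = 11780644; m = -8; remainder = value at the root: 4*(-8)^2 + 7*(-8)^1 - 6 = (256) + (-56) + (-6) = 194; answer 194

194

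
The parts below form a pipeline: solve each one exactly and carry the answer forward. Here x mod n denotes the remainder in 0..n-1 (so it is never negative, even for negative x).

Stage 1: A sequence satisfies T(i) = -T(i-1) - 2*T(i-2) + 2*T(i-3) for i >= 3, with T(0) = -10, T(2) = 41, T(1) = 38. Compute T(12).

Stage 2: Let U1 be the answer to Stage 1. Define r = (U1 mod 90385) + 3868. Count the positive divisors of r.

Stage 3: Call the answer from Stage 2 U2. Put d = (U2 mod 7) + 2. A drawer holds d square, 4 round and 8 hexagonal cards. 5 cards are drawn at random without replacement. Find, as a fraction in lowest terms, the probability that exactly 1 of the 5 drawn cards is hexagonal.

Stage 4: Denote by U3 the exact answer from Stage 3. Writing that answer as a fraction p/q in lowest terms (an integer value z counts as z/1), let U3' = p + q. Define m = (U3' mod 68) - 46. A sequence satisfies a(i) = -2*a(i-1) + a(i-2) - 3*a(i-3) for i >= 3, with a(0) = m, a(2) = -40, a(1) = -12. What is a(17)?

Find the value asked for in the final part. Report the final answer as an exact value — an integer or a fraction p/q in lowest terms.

66511563

Stage 1: T(3) = -1*(41) - 2*(38) + 2*(-10) = -137; iterating: T(3)=-137, T(4)=131, T(5)=225, T(6)=-761, T(7)=573, T(8)=1399, T(9)=-4067, T(10)=2415, T(11)=8517, T(12)=-21481; answer -21481
Stage 2: U1 = -21481; r = 72772; 72772 = 2^2 * 7 * 23 * 113; number of divisors = (2+1) * (1+1) * (1+1) * (1+1) = 24; answer 24
Stage 3: U2 = 24; d = 5; total draws C(17,5) = 6188; favorable C(8,1)*C(9,4) = 1008; P = 36/221; answer 36/221
Stage 4: U3 = 36/221; threaded value p + q = 257; m = 7; a(3) = -2*(-40) + 1*(-12) - 3*(7) = 47; iterating: a(3)=47, a(4)=-98, a(5)=363, a(6)=-965, a(7)=2587, a(8)=-7228, a(9)=19938, a(10)=-54865, a(11)=151352, a(12)=-417383, a(13)=1150713, a(14)=-3172865, a(15)=8748592, a(16)=-24122188, a(17)=66511563; answer 66511563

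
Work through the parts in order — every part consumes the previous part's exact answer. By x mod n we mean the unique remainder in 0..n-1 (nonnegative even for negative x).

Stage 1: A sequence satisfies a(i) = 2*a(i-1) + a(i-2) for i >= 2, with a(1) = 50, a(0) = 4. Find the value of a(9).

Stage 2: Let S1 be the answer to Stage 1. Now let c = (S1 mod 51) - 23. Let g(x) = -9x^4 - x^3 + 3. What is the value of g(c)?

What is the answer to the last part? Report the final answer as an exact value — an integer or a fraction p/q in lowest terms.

-188349

Stage 1: a(2) = 2*(50) + 1*(4) = 104; iterating: a(2)=104, a(3)=258, a(4)=620, a(5)=1498, a(6)=3616, a(7)=8730, a(8)=21076, a(9)=50882; answer 50882
Stage 2: S1 = 50882; c = 12; -9*(12)^4 - 1*(12)^3 + 3 = (-186624) + (-1728) + (3) = -188349; answer -188349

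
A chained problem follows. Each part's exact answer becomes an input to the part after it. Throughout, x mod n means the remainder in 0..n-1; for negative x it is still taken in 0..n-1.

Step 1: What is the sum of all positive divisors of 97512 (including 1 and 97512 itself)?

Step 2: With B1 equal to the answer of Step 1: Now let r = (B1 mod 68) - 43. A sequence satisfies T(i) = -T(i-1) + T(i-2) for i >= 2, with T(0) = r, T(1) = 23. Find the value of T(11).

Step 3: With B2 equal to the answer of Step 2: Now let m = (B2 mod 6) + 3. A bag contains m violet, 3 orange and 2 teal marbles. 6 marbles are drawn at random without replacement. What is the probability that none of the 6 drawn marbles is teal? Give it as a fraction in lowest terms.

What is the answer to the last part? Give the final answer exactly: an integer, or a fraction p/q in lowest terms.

Step 1: 97512 = 2^3 * 3 * 17 * 239; sigma = (1 + 2 + 4 + 8) * (1 + 3) * (1 + 17) * (1 + 239) = 15 * 4 * 18 * 240 = 259200; answer 259200
Step 2: B1 = 259200; r = 9; T(2) = -1*(23) + 1*(9) = -14; iterating: T(2)=-14, T(3)=37, T(4)=-51, T(5)=88, T(6)=-139, T(7)=227, T(8)=-366, T(9)=593, T(10)=-959, T(11)=1552; answer 1552
Step 3: B2 = 1552; m = 7; total draws C(12,6) = 924; favorable C(10,6) = 210; P = 5/22; answer 5/22

5/22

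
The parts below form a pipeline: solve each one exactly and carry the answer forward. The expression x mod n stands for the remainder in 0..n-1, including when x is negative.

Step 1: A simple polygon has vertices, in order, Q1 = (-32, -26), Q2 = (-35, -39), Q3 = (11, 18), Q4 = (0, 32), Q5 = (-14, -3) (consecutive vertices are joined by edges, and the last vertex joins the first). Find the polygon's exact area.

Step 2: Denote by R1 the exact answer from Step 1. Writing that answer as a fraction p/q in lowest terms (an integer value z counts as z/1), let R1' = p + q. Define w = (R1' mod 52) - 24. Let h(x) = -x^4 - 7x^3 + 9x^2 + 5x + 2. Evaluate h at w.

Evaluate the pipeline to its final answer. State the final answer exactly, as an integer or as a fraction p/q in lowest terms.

-11724

Step 1: cross terms: (-32*-39 - -35*-26)=338, (-35*18 - 11*-39)=-201, (11*32 - 0*18)=352, (0*-3 - -14*32)=448, (-14*-26 - -32*-3)=268; twice the area = |1205| = 1205; area = 1205/2; answer 1205/2
Step 2: R1 = 1205/2; threaded value p + q = 1207; w = -13; -1*(-13)^4 - 7*(-13)^3 + 9*(-13)^2 + 5*(-13)^1 + 2 = (-28561) + (15379) + (1521) + (-65) + (2) = -11724; answer -11724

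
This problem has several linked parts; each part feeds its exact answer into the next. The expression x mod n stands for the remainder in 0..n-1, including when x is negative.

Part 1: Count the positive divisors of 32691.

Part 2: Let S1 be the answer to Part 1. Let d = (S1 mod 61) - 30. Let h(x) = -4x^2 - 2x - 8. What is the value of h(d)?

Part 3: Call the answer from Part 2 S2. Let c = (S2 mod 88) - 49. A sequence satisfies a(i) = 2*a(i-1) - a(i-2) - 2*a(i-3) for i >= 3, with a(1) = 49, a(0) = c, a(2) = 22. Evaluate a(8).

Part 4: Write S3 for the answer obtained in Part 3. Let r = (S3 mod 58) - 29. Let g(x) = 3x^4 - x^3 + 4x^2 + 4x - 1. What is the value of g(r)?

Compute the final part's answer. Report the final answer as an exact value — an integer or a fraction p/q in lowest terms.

7083

Part 1: 32691 = 3 * 17 * 641; number of divisors = (1+1) * (1+1) * (1+1) = 8; answer 8
Part 2: S1 = 8; d = -22; -4*(-22)^2 - 2*(-22)^1 - 8 = (-1936) + (44) + (-8) = -1900; answer -1900
Part 3: S2 = -1900; c = -13; a(3) = 2*(22) - 1*(49) - 2*(-13) = 21; iterating: a(3)=21, a(4)=-78, a(5)=-221, a(6)=-406, a(7)=-435, a(8)=-22; answer -22
Part 4: S3 = -22; r = 7; 3*(7)^4 - 1*(7)^3 + 4*(7)^2 + 4*(7)^1 - 1 = (7203) + (-343) + (196) + (28) + (-1) = 7083; answer 7083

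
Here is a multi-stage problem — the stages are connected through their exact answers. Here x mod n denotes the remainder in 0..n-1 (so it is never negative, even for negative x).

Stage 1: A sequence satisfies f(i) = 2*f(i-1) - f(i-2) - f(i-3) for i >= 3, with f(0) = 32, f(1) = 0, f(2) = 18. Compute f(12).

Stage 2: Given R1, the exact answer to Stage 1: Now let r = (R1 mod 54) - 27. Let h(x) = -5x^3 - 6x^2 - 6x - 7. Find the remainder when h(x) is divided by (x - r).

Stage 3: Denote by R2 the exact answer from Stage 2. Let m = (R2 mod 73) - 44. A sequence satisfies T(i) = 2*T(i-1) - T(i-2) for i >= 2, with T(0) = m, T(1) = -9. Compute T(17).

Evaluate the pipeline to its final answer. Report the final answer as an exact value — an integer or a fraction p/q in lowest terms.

-105

Stage 1: f(3) = 2*(18) - 1*(0) - 1*(32) = 4; iterating: f(3)=4, f(4)=-10, f(5)=-42, f(6)=-78, f(7)=-104, f(8)=-88, f(9)=6, f(10)=204, f(11)=490, f(12)=770; answer 770
Stage 2: R1 = 770; r = -13; remainder = value at the root: -5*(-13)^3 - 6*(-13)^2 - 6*(-13)^1 - 7 = (10985) + (-1014) + (78) + (-7) = 10042; answer 10042
Stage 3: R2 = 10042; m = -3; T(2) = 2*(-9) - 1*(-3) = -15; iterating: T(2)=-15, T(3)=-21, T(4)=-27, T(5)=-33, T(6)=-39, T(7)=-45, T(8)=-51, T(9)=-57, T(10)=-63, T(11)=-69, T(12)=-75, T(13)=-81, T(14)=-87, T(15)=-93, T(16)=-99, T(17)=-105; answer -105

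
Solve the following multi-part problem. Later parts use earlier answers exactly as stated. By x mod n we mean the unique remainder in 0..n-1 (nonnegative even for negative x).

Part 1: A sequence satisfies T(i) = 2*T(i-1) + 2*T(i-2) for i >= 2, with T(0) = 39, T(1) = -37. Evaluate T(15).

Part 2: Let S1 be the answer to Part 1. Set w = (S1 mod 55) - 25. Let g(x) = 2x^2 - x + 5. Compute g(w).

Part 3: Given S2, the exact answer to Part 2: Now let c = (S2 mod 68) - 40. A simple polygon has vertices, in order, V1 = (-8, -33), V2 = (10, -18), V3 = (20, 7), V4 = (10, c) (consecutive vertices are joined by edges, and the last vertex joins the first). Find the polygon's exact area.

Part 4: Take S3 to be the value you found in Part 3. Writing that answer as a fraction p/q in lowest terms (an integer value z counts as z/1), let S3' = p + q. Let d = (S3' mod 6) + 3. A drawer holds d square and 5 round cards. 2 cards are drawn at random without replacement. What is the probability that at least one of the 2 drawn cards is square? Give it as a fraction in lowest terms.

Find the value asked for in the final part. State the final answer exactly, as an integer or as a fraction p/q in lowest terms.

13/18

Part 1: T(2) = 2*(-37) + 2*(39) = 4; iterating: T(2)=4, T(3)=-66, T(4)=-124, T(5)=-380, T(6)=-1008, T(7)=-2776, T(8)=-7568, T(9)=-20688, T(10)=-56512, T(11)=-154400, T(12)=-421824, T(13)=-1152448, T(14)=-3148544, T(15)=-8601984; answer -8601984
Part 2: S1 = -8601984; w = -9; 2*(-9)^2 - 1*(-9)^1 + 5 = (162) + (9) + (5) = 176; answer 176
Part 3: S2 = 176; c = 0; cross terms: (-8*-18 - 10*-33)=474, (10*7 - 20*-18)=430, (20*0 - 10*7)=-70, (10*-33 - -8*0)=-330; twice the area = |504| = 504; area = 252; answer 252
Part 4: S3 = 252; threaded value p + q = 253; d = 4; total draws C(9,2) = 36; complement C(5,2) = 10; favorable 36 - 10 = 26; P = 13/18; answer 13/18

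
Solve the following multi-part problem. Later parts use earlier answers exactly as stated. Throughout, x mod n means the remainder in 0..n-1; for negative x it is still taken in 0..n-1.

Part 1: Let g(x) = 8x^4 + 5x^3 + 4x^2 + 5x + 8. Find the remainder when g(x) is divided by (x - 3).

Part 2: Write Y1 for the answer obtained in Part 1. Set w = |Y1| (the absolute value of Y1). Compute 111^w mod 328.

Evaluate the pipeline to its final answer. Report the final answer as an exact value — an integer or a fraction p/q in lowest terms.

Part 1: remainder = value at the root: 8*(3)^4 + 5*(3)^3 + 4*(3)^2 + 5*(3)^1 + 8 = (648) + (135) + (36) + (15) + (8) = 842; answer 842
Part 2: Y1 = 842; w = 842; squarings mod 328: 111^1=111, 111^2=185, 111^4=113, 111^8=305, 111^16=201, 111^32=57, 111^64=297, 111^128=305, 111^256=201, 111^512=57; 111^842 = 111^2 * 111^8 * 111^64 * 111^256 * 111^512 = 185 (mod 328); answer 185

185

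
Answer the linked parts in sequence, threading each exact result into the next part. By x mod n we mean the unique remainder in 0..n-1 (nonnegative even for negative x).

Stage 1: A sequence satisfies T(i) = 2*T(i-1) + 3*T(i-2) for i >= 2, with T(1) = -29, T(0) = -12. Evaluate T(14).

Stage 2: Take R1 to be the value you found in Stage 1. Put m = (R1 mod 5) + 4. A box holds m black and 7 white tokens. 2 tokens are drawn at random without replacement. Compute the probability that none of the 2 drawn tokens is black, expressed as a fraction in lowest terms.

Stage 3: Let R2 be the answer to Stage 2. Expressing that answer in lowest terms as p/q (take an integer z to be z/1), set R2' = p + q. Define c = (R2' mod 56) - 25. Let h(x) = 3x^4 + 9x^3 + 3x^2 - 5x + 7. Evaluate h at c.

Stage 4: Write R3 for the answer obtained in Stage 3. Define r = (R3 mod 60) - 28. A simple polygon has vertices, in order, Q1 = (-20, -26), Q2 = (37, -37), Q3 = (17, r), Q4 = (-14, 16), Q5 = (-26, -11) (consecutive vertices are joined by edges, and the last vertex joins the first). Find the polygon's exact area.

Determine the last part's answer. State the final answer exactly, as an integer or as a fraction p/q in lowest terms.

Stage 1: T(2) = 2*(-29) + 3*(-12) = -94; iterating: T(2)=-94, T(3)=-275, T(4)=-832, T(5)=-2489, T(6)=-7474, T(7)=-22415, T(8)=-67252, T(9)=-201749, T(10)=-605254, T(11)=-1815755, T(12)=-5447272, T(13)=-16341809, T(14)=-49025434; answer -49025434
Stage 2: R1 = -49025434; m = 5; total draws C(12,2) = 66; favorable C(7,2) = 21; P = 7/22; answer 7/22
Stage 3: R2 = 7/22; threaded value p + q = 29; c = 4; 3*(4)^4 + 9*(4)^3 + 3*(4)^2 - 5*(4)^1 + 7 = (768) + (576) + (48) + (-20) + (7) = 1379; answer 1379
Stage 4: R3 = 1379; r = 31; cross terms: (-20*-37 - 37*-26)=1702, (37*31 - 17*-37)=1776, (17*16 - -14*31)=706, (-14*-11 - -26*16)=570, (-26*-26 - -20*-11)=456; twice the area = |5210| = 5210; area = 2605; answer 2605

2605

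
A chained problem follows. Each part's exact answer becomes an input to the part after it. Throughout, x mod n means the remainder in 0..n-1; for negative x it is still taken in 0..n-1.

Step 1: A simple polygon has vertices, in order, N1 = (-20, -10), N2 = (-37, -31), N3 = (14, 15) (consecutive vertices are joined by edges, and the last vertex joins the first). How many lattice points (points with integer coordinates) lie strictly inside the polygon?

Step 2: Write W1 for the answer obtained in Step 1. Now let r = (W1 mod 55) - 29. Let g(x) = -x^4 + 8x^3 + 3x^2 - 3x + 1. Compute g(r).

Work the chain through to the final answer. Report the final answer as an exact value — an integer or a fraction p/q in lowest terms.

Step 1: cross terms: (-20*-31 - -37*-10)=250, (-37*15 - 14*-31)=-121, (14*-10 - -20*15)=160; twice the area = |289| = 289; area = 289/2; boundary points = 1 + 1 + 1 = 3; strictly interior points = area - boundary/2 + 1 = 144; answer 144
Step 2: W1 = 144; r = 5; -1*(5)^4 + 8*(5)^3 + 3*(5)^2 - 3*(5)^1 + 1 = (-625) + (1000) + (75) + (-15) + (1) = 436; answer 436

436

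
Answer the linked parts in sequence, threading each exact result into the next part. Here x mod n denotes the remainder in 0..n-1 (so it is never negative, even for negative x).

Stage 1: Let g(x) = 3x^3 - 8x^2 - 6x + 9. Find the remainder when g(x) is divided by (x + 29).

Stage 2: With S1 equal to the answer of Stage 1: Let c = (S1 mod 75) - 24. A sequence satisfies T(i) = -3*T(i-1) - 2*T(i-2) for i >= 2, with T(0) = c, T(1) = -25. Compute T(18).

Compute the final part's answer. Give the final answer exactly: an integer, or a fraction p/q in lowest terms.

Stage 1: remainder = value at the root: 3*(-29)^3 - 8*(-29)^2 - 6*(-29)^1 + 9 = (-73167) + (-6728) + (174) + (9) = -79712; answer -79712
Stage 2: S1 = -79712; c = -11; T(2) = -3*(-25) - 2*(-11) = 97; iterating: T(2)=97, T(3)=-241, T(4)=529, T(5)=-1105, T(6)=2257, T(7)=-4561, T(8)=9169, T(9)=-18385, T(10)=36817, T(11)=-73681, T(12)=147409, T(13)=-294865, T(14)=589777, T(15)=-1179601, T(16)=2359249, T(17)=-4718545, T(18)=9437137; answer 9437137

9437137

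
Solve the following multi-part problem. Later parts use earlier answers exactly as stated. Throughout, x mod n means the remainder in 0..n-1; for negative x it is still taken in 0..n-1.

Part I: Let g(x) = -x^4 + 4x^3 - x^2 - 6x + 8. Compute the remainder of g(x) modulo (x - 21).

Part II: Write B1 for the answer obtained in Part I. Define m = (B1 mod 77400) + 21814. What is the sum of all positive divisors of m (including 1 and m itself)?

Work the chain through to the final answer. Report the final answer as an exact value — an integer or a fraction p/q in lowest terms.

206976

Part I: remainder = value at the root: -1*(21)^4 + 4*(21)^3 - 1*(21)^2 - 6*(21)^1 + 8 = (-194481) + (37044) + (-441) + (-126) + (8) = -157996; answer -157996
Part II: B1 = -157996; m = 96018; 96018 = 2 * 3 * 13 * 1231; sigma = (1 + 2) * (1 + 3) * (1 + 13) * (1 + 1231) = 3 * 4 * 14 * 1232 = 206976; answer 206976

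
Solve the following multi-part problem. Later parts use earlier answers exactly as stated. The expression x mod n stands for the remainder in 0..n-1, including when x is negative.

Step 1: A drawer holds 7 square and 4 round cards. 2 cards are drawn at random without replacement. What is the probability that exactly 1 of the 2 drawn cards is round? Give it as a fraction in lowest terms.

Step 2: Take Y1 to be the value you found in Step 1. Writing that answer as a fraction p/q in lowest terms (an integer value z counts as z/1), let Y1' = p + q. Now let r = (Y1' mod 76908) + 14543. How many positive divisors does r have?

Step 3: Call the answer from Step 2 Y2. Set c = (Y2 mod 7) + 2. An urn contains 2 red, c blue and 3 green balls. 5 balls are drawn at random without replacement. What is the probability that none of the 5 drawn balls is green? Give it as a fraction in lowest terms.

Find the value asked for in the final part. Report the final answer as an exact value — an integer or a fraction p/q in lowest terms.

Step 1: total draws C(11,2) = 55; favorable C(4,1)*C(7,1) = 28; P = 28/55; answer 28/55
Step 2: Y1 = 28/55; threaded value p + q = 83; r = 14626; 14626 = 2 * 71 * 103; number of divisors = (1+1) * (1+1) * (1+1) = 8; answer 8
Step 3: Y2 = 8; c = 3; total draws C(8,5) = 56; favorable C(5,5) = 1; P = 1/56; answer 1/56

1/56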